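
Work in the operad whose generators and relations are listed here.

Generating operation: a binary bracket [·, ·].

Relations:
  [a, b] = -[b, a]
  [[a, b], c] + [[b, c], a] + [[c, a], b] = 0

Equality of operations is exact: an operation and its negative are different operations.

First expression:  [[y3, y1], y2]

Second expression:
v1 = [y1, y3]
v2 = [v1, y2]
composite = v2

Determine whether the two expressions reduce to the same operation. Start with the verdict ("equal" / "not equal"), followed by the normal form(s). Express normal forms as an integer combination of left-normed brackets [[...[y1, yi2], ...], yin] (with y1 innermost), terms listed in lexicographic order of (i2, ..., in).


In normal form, the first expression is -[[y1, y3], y2]
In normal form, the second expression is [[y1, y3], y2]
Different reductions; not equal.

not equal — first -[[y1, y3], y2], second [[y1, y3], y2]


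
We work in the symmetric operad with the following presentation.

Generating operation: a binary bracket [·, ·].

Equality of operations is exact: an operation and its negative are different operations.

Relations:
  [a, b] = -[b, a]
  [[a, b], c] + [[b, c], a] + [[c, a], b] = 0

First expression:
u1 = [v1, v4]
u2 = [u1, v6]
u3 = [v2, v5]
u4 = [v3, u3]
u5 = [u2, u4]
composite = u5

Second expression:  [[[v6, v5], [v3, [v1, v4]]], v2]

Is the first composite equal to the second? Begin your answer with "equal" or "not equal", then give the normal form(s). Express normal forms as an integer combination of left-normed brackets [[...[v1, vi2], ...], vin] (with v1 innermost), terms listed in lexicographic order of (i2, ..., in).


not equal: they reduce to -[[[[[v1, v4], v6], v2], v5], v3] + [[[[[v1, v4], v6], v3], v2], v5] - [[[[[v1, v4], v6], v3], v5], v2] + [[[[[v1, v4], v6], v5], v2], v3] and -[[[[[v1, v4], v3], v5], v6], v2] + [[[[[v1, v4], v3], v6], v5], v2]

The first composite normalizes to -[[[[[v1, v4], v6], v2], v5], v3] + [[[[[v1, v4], v6], v3], v2], v5] - [[[[[v1, v4], v6], v3], v5], v2] + [[[[[v1, v4], v6], v5], v2], v3]
The second composite normalizes to -[[[[[v1, v4], v3], v5], v6], v2] + [[[[[v1, v4], v3], v6], v5], v2]
The forms do not match — not equal.


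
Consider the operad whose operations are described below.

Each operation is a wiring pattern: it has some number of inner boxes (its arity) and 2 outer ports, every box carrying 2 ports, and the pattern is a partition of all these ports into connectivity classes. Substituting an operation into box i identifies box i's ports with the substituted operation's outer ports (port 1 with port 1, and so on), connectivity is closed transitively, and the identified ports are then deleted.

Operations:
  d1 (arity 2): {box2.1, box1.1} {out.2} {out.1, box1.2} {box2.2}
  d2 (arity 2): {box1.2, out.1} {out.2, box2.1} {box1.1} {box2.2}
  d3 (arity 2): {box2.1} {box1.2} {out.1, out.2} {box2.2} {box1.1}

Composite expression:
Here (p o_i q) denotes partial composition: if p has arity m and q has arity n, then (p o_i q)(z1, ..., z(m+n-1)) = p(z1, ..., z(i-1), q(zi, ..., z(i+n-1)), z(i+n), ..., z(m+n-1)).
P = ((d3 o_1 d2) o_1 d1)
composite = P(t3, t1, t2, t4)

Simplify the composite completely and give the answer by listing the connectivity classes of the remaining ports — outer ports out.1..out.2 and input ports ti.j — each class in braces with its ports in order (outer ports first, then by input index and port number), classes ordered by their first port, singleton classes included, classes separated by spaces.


{out.1, out.2} {t1.1, t3.1} {t1.2} {t2.1} {t2.2} {t3.2} {t4.1} {t4.2}

After gluing at d3, chains via deleted ports link the t-ports.
through d1, on inputs (t3, t1): {out.1, t3.2} {out.2} {t1.1, t3.1} {t1.2} (out.j = stage outer ports)
through d2, on inputs (t3, t1, t2): {out.1} {out.2, t2.1} {t1.1, t3.1} {t1.2} {t2.2} {t3.2} (out.j = stage outer ports)
through d3, on inputs (t3, t1, t2, t4): {out.1, out.2} {t1.1, t3.1} {t1.2} {t2.1} {t2.2} {t3.2} {t4.1} {t4.2} (out.j = stage outer ports)


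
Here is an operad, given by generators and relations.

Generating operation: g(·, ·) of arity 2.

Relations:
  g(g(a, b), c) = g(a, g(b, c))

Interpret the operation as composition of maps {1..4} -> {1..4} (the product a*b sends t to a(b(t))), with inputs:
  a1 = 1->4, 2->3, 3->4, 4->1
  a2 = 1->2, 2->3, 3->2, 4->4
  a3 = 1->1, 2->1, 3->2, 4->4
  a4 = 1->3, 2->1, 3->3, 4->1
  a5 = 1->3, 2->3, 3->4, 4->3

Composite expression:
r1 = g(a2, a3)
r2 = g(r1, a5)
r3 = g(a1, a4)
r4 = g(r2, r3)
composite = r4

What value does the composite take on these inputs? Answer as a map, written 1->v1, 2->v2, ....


1->3, 2->3, 3->3, 4->3

g(a2, a3) = 1->2, 2->2, 3->3, 4->4
g(g(a2, a3), a5) = 1->3, 2->3, 3->4, 4->3
g(a1, a4) = 1->4, 2->4, 3->4, 4->4
g(g(g(a2, a3), a5), g(a1, a4)) = 1->3, 2->3, 3->3, 4->3


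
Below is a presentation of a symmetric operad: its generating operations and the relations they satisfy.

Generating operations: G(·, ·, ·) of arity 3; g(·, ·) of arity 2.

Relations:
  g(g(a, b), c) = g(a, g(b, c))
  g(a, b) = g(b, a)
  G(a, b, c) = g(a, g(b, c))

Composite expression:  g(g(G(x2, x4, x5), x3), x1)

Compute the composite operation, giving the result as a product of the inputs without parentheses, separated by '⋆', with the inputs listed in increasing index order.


Shape and order are irrelevant to g; the x-input set decides.
G(x2, x4, x5) collapses to x2 ⋆ x4 ⋆ x5
g(G(x2, x4, x5), x3) collapses to x2 ⋆ x4 ⋆ x5 ⋆ x3
g(g(G(x2, x4, x5), x3), x1) collapses to x2 ⋆ x4 ⋆ x5 ⋆ x3 ⋆ x1
putting the inputs in ascending order: x1 ⋆ x2 ⋆ x3 ⋆ x4 ⋆ x5

x1 ⋆ x2 ⋆ x3 ⋆ x4 ⋆ x5


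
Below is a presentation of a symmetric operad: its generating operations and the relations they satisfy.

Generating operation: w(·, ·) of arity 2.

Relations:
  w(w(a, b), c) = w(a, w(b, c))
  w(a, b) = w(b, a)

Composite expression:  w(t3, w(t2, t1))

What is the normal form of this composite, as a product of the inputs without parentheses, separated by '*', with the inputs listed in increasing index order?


t1 * t2 * t3

With w associative and commutative, the t-input set is all that matters.
w(t2, t1) reduces to t2 * t1
w(t3, w(t2, t1)) reduces to t3 * t2 * t1
reordering the factors by index: t1 * t2 * t3


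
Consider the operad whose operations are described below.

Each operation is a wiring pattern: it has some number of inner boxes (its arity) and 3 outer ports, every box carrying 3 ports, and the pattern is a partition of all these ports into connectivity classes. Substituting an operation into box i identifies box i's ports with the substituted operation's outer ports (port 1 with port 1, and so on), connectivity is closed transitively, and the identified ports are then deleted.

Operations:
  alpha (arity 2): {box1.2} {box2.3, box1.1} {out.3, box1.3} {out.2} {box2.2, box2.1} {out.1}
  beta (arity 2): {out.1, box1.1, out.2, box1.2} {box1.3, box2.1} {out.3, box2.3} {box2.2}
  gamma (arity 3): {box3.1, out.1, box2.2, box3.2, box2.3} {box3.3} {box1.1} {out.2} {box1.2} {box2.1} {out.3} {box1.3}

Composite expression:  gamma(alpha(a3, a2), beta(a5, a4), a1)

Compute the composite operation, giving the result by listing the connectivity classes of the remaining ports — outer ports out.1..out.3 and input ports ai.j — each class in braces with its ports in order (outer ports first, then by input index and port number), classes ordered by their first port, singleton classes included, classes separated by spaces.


{out.1, a1.1, a1.2, a4.3, a5.1, a5.2} {out.2} {out.3} {a1.3} {a2.1, a2.2} {a2.3, a3.1} {a3.2} {a3.3} {a4.1, a5.3} {a4.2}

Two ports join when wires chain via gamma-identified ports.
alpha over (a3, a2) gives {out.1} {out.2} {out.3, a3.3} {a2.1, a2.2} {a2.3, a3.1} {a3.2}, out.j being that stage's outer ports
beta over (a5, a4) gives {out.1, out.2, a5.1, a5.2} {out.3, a4.3} {a4.1, a5.3} {a4.2}, out.j being that stage's outer ports
gamma over (a3, a2, a5, a4, a1) gives {out.1, a1.1, a1.2, a4.3, a5.1, a5.2} {out.2} {out.3} {a1.3} {a2.1, a2.2} {a2.3, a3.1} {a3.2} {a3.3} {a4.1, a5.3} {a4.2}, out.j being that stage's outer ports


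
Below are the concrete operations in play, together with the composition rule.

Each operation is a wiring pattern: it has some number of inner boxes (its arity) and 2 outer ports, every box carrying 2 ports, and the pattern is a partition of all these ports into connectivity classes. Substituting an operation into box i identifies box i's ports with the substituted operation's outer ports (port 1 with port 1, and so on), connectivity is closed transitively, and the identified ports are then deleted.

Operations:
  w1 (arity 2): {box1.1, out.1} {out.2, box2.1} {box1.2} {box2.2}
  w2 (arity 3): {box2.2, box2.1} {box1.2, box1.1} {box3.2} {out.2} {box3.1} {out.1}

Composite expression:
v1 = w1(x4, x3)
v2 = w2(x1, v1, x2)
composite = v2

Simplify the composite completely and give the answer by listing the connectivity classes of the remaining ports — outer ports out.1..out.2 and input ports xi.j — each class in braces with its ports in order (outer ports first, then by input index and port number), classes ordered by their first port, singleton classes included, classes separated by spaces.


{out.1} {out.2} {x1.1, x1.2} {x2.1} {x2.2} {x3.1, x4.1} {x3.2} {x4.2}


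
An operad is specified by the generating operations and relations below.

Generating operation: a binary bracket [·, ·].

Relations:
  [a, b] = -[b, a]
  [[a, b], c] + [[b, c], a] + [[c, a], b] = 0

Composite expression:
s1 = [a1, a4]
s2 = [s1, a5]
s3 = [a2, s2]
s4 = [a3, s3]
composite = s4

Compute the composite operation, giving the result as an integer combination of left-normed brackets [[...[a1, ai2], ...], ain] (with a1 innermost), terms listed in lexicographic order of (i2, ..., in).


In the tensor algebra, words opening a1 carry the a1-anchored form.
Composite bracket: [a3, [a2, [[a1, a4], a5]]]
Full expansion: 16 signed words from ab - ba (2^4 = 16).
The a1-initial words carry the normal form:
  sign of a1a4a5a2a3 is +1, so it contributes +[[[[a1, a4], a5], a2], a3]

[[[[a1, a4], a5], a2], a3]


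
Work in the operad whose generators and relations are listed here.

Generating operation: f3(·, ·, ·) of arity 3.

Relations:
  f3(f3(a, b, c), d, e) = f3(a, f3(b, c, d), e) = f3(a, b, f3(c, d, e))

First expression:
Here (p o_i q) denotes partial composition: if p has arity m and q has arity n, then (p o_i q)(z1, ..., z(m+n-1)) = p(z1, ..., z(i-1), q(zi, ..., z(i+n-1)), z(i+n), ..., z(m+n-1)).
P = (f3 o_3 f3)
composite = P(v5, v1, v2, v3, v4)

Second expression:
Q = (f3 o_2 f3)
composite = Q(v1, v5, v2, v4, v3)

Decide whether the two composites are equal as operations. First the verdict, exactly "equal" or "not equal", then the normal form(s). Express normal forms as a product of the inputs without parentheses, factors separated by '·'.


not equal — first v5 · v1 · v2 · v3 · v4, second v1 · v5 · v2 · v4 · v3

Reducing the first expression gives v5 · v1 · v2 · v3 · v4
Reducing the second expression gives v1 · v5 · v2 · v4 · v3
Different reductions; not equal.


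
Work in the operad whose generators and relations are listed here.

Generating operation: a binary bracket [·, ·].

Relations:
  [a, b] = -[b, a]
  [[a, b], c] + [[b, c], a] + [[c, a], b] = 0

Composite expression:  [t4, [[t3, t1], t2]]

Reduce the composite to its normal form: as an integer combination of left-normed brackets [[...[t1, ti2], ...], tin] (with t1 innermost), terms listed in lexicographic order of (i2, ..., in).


[[[t1, t3], t2], t4]

Expand each bracket as ab - ba; the t1-initial words give the coefficients.
Composite bracket: [t4, [[t3, t1], t2]]
Each bracket splits as ab - ba, giving 8 signed words (2^3 = 8).
Words beginning with t1 determine it all:
  word t1t3t2t4 has sign +1, contributing +[[[t1, t3], t2], t4]


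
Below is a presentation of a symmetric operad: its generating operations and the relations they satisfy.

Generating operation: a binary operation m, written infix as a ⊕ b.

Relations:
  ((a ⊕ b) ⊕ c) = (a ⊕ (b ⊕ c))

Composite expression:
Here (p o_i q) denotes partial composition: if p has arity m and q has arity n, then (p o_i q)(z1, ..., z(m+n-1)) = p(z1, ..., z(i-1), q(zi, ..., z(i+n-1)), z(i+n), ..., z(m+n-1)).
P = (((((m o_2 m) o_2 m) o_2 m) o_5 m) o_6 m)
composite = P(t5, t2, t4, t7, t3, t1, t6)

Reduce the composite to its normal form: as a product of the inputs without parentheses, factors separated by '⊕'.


t5 ⊕ t2 ⊕ t4 ⊕ t7 ⊕ t3 ⊕ t1 ⊕ t6

Under associativity of m, the answer is the t's in reading order.
(t2 ⊕ t4) reduces to t2 ⊕ t4
((t2 ⊕ t4) ⊕ t7) reduces to t2 ⊕ t4 ⊕ t7
(t1 ⊕ t6) reduces to t1 ⊕ t6
(t3 ⊕ (t1 ⊕ t6)) reduces to t3 ⊕ t1 ⊕ t6
(((t2 ⊕ t4) ⊕ t7) ⊕ (t3 ⊕ (t1 ⊕ t6))) reduces to t2 ⊕ t4 ⊕ t7 ⊕ t3 ⊕ t1 ⊕ t6
(t5 ⊕ (((t2 ⊕ t4) ⊕ t7) ⊕ (t3 ⊕ (t1 ⊕ t6)))) reduces to t5 ⊕ t2 ⊕ t4 ⊕ t7 ⊕ t3 ⊕ t1 ⊕ t6


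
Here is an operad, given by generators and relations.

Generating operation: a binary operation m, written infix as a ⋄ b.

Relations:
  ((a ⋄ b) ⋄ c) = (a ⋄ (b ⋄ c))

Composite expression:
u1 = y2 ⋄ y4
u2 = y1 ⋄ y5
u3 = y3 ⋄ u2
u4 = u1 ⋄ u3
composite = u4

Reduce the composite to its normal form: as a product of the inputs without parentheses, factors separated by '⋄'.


y2 ⋄ y4 ⋄ y3 ⋄ y1 ⋄ y5

Every regrouping of m is equal, so read the y-inputs in written order.
(y2 ⋄ y4) flattens to y2 ⋄ y4
(y1 ⋄ y5) flattens to y1 ⋄ y5
(y3 ⋄ (y1 ⋄ y5)) flattens to y3 ⋄ y1 ⋄ y5
((y2 ⋄ y4) ⋄ (y3 ⋄ (y1 ⋄ y5))) flattens to y2 ⋄ y4 ⋄ y3 ⋄ y1 ⋄ y5


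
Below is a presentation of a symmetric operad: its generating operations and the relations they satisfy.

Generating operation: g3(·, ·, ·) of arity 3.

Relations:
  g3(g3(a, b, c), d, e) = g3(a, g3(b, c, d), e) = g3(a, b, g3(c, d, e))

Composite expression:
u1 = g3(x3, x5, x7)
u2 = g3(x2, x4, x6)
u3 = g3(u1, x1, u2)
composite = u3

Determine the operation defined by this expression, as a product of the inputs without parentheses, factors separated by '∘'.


x3 ∘ x5 ∘ x7 ∘ x1 ∘ x2 ∘ x4 ∘ x6

Key point: g3 is associative — brackets drop, the x-order remains.
g3(x3, x5, x7) spells out as x3 ∘ x5 ∘ x7
g3(x2, x4, x6) spells out as x2 ∘ x4 ∘ x6
g3(g3(x3, x5, x7), x1, g3(x2, x4, x6)) spells out as x3 ∘ x5 ∘ x7 ∘ x1 ∘ x2 ∘ x4 ∘ x6


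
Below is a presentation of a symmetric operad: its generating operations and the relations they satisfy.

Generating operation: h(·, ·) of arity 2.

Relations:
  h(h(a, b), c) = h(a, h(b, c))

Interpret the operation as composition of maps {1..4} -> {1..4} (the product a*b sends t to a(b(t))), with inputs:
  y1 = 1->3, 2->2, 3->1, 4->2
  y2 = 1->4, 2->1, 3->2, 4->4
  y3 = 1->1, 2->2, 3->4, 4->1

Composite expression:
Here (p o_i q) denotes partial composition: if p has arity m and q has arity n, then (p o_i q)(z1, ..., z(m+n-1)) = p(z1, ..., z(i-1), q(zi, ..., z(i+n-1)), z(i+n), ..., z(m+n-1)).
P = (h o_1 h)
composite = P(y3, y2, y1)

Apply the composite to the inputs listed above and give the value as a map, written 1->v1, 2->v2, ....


1->2, 2->1, 3->1, 4->1


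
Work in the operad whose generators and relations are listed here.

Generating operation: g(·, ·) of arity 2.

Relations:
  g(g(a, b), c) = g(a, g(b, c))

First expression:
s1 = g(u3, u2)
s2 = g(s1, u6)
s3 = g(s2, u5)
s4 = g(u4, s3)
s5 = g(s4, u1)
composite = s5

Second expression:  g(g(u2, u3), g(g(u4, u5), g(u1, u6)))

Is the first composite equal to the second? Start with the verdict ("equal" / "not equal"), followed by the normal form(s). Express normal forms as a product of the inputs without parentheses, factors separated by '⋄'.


not equal; the first gives u4 ⋄ u3 ⋄ u2 ⋄ u6 ⋄ u5 ⋄ u1 and the second u2 ⋄ u3 ⋄ u4 ⋄ u5 ⋄ u1 ⋄ u6

The first composite normalizes to u4 ⋄ u3 ⋄ u2 ⋄ u6 ⋄ u5 ⋄ u1
The second composite normalizes to u2 ⋄ u3 ⋄ u4 ⋄ u5 ⋄ u1 ⋄ u6
The forms do not match — not equal.


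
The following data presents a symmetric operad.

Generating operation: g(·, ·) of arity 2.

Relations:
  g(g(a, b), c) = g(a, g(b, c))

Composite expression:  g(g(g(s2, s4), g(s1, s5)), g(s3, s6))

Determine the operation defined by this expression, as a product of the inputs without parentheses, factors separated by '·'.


s2 · s4 · s1 · s5 · s3 · s6


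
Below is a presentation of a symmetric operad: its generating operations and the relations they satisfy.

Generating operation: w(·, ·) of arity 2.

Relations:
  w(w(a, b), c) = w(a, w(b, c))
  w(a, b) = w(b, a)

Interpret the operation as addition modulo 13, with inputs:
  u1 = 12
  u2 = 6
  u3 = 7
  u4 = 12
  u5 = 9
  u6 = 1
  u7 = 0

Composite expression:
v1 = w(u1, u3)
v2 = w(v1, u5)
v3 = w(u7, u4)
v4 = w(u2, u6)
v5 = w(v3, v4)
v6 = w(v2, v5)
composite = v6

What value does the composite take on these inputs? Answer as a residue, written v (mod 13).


8 (mod 13)


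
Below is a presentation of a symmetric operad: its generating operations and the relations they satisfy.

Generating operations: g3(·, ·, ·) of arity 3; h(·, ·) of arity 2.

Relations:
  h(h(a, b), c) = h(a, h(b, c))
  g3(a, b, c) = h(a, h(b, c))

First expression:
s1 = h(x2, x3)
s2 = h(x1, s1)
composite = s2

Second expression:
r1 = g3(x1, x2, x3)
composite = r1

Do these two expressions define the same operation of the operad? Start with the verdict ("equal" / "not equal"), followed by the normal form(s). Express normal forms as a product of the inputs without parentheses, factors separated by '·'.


equal; both compose to x1 · x2 · x3

In normal form, the first expression is x1 · x2 · x3
In normal form, the second expression is x1 · x2 · x3
Identical normal forms: equal.


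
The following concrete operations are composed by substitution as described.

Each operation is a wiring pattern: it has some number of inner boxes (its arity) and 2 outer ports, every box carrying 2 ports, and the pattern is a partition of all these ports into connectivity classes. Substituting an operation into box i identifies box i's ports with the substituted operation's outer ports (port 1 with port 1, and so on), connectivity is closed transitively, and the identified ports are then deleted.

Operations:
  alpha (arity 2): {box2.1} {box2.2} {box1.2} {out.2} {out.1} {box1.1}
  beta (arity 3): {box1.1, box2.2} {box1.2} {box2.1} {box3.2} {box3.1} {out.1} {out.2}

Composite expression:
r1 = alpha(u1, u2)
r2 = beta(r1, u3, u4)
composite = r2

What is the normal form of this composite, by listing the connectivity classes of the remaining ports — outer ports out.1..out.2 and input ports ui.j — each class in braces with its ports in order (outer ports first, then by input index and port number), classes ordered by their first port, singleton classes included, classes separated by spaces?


{out.1} {out.2} {u1.1} {u1.2} {u2.1} {u2.2} {u3.1} {u3.2} {u4.1} {u4.2}

Two ports join when wires chain via beta-identified ports.
stage alpha: inputs (u1, u2), connectivity {out.1} {out.2} {u1.1} {u1.2} {u2.1} {u2.2}, out.j its boundary
stage beta: inputs (u1, u2, u3, u4), connectivity {out.1} {out.2} {u1.1} {u1.2} {u2.1} {u2.2} {u3.1} {u3.2} {u4.1} {u4.2}, out.j its boundary


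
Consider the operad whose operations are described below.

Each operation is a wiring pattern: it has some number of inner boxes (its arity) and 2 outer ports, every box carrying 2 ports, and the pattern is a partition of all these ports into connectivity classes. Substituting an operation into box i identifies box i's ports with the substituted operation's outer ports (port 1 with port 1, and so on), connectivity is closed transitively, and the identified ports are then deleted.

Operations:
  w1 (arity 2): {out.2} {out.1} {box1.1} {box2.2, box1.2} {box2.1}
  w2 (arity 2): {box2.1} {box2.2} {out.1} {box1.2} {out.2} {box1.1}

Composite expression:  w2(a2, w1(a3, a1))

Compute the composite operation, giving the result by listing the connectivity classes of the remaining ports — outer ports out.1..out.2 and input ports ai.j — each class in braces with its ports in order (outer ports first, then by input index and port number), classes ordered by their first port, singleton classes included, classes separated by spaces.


{out.1} {out.2} {a1.1} {a1.2, a3.2} {a2.1} {a2.2} {a3.1}

After gluing at w2, chains via deleted ports link the a-ports.
the subtree at w1 composes to {out.1} {out.2} {a1.1} {a1.2, a3.2} {a3.1} on (a3, a1); out.j = own outer ports
the subtree at w2 composes to {out.1} {out.2} {a1.1} {a1.2, a3.2} {a2.1} {a2.2} {a3.1} on (a2, a3, a1); out.j = own outer ports


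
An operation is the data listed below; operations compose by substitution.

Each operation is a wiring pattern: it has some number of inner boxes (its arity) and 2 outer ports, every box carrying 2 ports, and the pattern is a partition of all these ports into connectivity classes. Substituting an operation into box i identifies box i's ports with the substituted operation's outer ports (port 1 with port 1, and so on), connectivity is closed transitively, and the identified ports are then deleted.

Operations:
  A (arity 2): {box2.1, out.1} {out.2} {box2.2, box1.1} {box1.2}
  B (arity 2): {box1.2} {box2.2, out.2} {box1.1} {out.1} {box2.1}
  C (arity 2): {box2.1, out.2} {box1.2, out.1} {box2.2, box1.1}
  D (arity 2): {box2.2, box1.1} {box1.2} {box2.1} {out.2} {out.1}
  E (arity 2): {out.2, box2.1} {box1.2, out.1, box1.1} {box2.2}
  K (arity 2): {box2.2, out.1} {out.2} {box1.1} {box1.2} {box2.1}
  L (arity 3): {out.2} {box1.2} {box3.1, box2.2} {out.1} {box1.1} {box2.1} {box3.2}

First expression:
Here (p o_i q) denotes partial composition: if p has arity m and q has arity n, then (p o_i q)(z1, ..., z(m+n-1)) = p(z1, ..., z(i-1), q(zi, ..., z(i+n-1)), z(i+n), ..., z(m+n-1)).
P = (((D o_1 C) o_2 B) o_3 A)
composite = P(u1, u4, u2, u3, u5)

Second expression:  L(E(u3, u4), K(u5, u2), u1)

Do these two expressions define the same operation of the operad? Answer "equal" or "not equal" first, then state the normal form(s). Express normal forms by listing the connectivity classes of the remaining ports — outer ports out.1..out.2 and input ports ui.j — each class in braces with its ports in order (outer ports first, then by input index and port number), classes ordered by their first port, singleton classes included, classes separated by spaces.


not equal: they reduce to {out.1} {out.2} {u1.1} {u1.2, u5.2} {u2.1, u3.2} {u2.2} {u3.1} {u4.1} {u4.2} {u5.1} and {out.1} {out.2} {u1.1} {u1.2} {u2.1} {u2.2} {u3.1, u3.2} {u4.1} {u4.2} {u5.1} {u5.2}

The first expression reduces to {out.1} {out.2} {u1.1} {u1.2, u5.2} {u2.1, u3.2} {u2.2} {u3.1} {u4.1} {u4.2} {u5.1}
The second expression reduces to {out.1} {out.2} {u1.1} {u1.2} {u2.1} {u2.2} {u3.1, u3.2} {u4.1} {u4.2} {u5.1} {u5.2}
Different reductions; not equal.


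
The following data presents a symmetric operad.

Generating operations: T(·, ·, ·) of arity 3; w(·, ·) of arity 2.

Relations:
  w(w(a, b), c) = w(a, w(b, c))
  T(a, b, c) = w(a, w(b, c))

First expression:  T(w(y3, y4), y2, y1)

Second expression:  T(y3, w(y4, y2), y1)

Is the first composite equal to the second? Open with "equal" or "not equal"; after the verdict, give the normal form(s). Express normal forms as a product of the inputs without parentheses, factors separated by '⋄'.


equal; both compose to y3 ⋄ y4 ⋄ y2 ⋄ y1


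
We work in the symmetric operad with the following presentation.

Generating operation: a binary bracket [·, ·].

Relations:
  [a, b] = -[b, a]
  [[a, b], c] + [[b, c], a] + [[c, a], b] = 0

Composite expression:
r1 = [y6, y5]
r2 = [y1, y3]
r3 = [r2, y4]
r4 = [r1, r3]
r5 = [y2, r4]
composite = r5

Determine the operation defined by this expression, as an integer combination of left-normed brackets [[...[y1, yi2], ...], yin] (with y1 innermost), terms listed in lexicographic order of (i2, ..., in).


-[[[[[y1, y3], y4], y5], y6], y2] + [[[[[y1, y3], y4], y6], y5], y2]

Expand each bracket as ab - ba; the y1-initial words give the coefficients.
Composite bracket: [y2, [[y6, y5], [[y1, y3], y4]]]
The bracket unfolds into 32 signed words via [a, b] = ab - ba (2^5 = 32).
Words beginning with y1 determine it all:
  word y1y3y4y5y6y2 has sign -1, contributing -[[[[[y1, y3], y4], y5], y6], y2]
  word y1y3y4y6y5y2 has sign +1, contributing +[[[[[y1, y3], y4], y6], y5], y2]


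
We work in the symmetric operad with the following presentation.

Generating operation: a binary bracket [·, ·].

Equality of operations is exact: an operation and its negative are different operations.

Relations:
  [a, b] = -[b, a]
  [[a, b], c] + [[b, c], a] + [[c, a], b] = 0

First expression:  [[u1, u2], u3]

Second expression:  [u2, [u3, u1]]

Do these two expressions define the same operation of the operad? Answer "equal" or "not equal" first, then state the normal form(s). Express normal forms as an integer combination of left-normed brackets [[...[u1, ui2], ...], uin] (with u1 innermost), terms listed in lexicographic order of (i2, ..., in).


not equal; the first gives [[u1, u2], u3] and the second [[u1, u3], u2]

Normal form of the first expression: [[u1, u2], u3]
Normal form of the second expression: [[u1, u3], u2]
No match — not equal.


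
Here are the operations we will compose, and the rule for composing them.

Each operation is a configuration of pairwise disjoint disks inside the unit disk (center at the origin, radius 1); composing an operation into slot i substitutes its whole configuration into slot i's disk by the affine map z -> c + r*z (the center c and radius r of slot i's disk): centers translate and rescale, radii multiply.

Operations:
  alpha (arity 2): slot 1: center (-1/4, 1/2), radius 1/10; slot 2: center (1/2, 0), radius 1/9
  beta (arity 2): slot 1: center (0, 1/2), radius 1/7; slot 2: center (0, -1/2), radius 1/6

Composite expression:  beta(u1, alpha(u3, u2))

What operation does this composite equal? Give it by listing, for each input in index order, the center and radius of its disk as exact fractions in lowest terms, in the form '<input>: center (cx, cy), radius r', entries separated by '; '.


u1: center (0, 1/2), radius 1/7; u2: center (1/12, -1/2), radius 1/54; u3: center (-1/24, -5/12), radius 1/60

Only the slot chain above each u matters under beta; compose those maps.
tracing u1 down its 1-map path: center (0, 1/2), radius 1/7
tracing u3 down its 2-map path: center (-1/24, -5/12), radius 1/60
tracing u2 down its 2-map path: center (1/12, -1/2), radius 1/54


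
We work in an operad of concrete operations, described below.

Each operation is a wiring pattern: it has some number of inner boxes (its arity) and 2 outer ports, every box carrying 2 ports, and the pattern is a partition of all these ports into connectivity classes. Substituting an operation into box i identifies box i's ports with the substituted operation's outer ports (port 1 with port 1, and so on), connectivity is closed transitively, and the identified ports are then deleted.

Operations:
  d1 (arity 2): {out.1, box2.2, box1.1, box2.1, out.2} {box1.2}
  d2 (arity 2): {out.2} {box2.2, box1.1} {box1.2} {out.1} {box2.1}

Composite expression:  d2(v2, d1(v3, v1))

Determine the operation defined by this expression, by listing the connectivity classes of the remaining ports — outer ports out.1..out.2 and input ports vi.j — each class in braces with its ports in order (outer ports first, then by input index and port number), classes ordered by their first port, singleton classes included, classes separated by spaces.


After gluing at d2, chains via deleted ports link the v-ports.
through d1, on inputs (v3, v1): {out.1, out.2, v1.1, v1.2, v3.1} {v3.2} (out.j = stage outer ports)
through d2, on inputs (v2, v3, v1): {out.1} {out.2} {v1.1, v1.2, v2.1, v3.1} {v2.2} {v3.2} (out.j = stage outer ports)

{out.1} {out.2} {v1.1, v1.2, v2.1, v3.1} {v2.2} {v3.2}


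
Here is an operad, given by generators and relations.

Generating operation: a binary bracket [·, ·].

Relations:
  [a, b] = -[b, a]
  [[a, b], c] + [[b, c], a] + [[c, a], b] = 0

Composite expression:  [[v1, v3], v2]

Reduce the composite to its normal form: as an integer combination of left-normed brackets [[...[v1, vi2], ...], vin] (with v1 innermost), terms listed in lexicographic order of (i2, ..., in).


[[v1, v3], v2]

Antisymmetry and Jacobi reduce to v1-anchored left-normed brackets.
Composite bracket: [[v1, v3], v2]
Applying ab - ba throughout gives 4 signed words (2^2 = 4).
Words beginning with v1 determine it all:
  from v1v3v2, sign +1: term +[[v1, v3], v2]


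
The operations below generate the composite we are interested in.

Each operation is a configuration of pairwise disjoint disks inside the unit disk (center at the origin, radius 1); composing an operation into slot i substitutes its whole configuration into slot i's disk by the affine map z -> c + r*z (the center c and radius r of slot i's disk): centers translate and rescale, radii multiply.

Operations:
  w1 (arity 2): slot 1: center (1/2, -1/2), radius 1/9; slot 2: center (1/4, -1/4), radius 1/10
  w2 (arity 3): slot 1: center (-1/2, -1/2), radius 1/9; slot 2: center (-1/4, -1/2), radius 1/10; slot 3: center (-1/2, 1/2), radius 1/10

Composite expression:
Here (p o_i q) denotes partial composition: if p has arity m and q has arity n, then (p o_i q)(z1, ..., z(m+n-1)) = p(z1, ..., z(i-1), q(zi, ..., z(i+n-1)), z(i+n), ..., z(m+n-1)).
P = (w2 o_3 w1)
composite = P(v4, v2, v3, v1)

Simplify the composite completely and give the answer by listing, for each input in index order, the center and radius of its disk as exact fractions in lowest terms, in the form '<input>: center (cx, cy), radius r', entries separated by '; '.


Nesting under w2 composes maps z -> c + r*z down each v-path.
for v4, the 1-step affine chain lands on center (-1/2, -1/2), radius 1/9
for v2, the 1-step affine chain lands on center (-1/4, -1/2), radius 1/10
for v3, the 2-step affine chain lands on center (-9/20, 9/20), radius 1/90
for v1, the 2-step affine chain lands on center (-19/40, 19/40), radius 1/100

v1: center (-19/40, 19/40), radius 1/100; v2: center (-1/4, -1/2), radius 1/10; v3: center (-9/20, 9/20), radius 1/90; v4: center (-1/2, -1/2), radius 1/9


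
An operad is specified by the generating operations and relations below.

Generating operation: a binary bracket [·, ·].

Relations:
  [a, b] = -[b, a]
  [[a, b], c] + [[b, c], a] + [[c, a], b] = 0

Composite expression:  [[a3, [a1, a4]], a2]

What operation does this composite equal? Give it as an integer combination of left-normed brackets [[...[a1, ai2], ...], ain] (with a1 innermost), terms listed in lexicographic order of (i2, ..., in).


Expand each bracket as ab - ba; the a1-initial words give the coefficients.
Composite bracket: [[a3, [a1, a4]], a2]
Full expansion: 8 signed words from ab - ba (2^3 = 8).
Keep just the words that open with a1:
  a1a4a3a2 appears with sign -1, giving the term -[[[a1, a4], a3], a2]

-[[[a1, a4], a3], a2]


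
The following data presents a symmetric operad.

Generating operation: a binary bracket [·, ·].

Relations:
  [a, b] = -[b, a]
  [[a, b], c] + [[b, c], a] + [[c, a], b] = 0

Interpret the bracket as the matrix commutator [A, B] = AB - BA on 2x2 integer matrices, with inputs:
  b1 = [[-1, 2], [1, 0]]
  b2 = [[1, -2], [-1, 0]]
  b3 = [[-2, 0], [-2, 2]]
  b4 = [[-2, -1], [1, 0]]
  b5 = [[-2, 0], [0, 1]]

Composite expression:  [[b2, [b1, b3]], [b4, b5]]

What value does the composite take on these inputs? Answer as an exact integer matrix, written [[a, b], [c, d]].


[[66, -120], [120, -66]]

[b1, b3] = [[-4, 8], [-6, 4]]
[b2, [b1, b3]] = [[20, -8], [14, -20]]
[b4, b5] = [[0, -3], [-3, 0]]
[[b2, [b1, b3]], [b4, b5]] = [[66, -120], [120, -66]]


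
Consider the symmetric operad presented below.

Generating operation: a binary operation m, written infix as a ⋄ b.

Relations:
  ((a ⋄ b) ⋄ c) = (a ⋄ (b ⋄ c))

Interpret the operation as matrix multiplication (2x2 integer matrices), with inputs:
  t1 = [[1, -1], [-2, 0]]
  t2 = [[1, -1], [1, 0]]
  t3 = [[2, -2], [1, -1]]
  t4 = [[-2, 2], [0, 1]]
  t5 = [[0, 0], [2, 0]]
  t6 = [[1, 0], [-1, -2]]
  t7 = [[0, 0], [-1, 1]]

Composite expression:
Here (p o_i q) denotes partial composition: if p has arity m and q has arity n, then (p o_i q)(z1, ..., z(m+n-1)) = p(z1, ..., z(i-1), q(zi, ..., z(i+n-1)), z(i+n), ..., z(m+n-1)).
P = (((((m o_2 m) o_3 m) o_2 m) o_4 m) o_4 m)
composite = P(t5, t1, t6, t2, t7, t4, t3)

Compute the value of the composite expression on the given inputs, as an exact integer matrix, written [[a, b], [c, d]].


(t1 ⋄ t6) = [[2, 2], [-2, 0]]
(t2 ⋄ t7) = [[1, -1], [0, 0]]
((t2 ⋄ t7) ⋄ t4) = [[-2, 1], [0, 0]]
(((t2 ⋄ t7) ⋄ t4) ⋄ t3) = [[-3, 3], [0, 0]]
((t1 ⋄ t6) ⋄ (((t2 ⋄ t7) ⋄ t4) ⋄ t3)) = [[-6, 6], [6, -6]]
(t5 ⋄ ((t1 ⋄ t6) ⋄ (((t2 ⋄ t7) ⋄ t4) ⋄ t3))) = [[0, 0], [-12, 12]]

[[0, 0], [-12, 12]]


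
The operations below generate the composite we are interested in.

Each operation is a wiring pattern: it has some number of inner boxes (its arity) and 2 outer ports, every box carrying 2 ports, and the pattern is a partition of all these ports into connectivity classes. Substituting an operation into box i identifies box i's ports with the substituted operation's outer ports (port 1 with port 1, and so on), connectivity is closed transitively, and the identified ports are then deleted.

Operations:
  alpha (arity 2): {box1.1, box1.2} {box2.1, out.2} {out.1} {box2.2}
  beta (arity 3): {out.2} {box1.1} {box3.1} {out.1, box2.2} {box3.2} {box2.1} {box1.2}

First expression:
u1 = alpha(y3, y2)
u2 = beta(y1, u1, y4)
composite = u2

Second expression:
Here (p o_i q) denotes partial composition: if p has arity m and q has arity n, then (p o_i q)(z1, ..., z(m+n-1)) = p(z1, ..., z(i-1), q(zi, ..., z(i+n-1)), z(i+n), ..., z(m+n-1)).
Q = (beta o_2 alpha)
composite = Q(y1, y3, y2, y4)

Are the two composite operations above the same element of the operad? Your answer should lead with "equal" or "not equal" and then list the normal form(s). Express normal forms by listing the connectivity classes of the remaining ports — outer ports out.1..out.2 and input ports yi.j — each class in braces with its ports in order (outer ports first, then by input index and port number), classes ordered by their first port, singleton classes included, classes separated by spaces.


equal: each reduces to {out.1, y2.1} {out.2} {y1.1} {y1.2} {y2.2} {y3.1, y3.2} {y4.1} {y4.2}


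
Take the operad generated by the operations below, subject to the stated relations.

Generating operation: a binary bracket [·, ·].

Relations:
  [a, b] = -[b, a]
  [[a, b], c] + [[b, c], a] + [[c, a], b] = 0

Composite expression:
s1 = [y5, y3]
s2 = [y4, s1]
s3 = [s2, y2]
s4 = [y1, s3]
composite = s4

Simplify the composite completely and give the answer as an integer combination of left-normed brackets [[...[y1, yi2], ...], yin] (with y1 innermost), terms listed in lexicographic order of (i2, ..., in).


Expand each bracket as ab - ba; the y1-initial words give the coefficients.
Composite bracket: [y1, [[y4, [y5, y3]], y2]]
Full expansion: 16 signed words from ab - ba (2^4 = 16).
Collect the words opening with y1:
  word y1y2y3y5y4 has sign -1, contributing -[[[[y1, y2], y3], y5], y4]
  word y1y2y4y3y5 has sign +1, contributing +[[[[y1, y2], y4], y3], y5]
  word y1y2y4y5y3 has sign -1, contributing -[[[[y1, y2], y4], y5], y3]
  word y1y2y5y3y4 has sign +1, contributing +[[[[y1, y2], y5], y3], y4]
  word y1y3y5y4y2 has sign +1, contributing +[[[[y1, y3], y5], y4], y2]
  word y1y4y3y5y2 has sign -1, contributing -[[[[y1, y4], y3], y5], y2]
  word y1y4y5y3y2 has sign +1, contributing +[[[[y1, y4], y5], y3], y2]
  word y1y5y3y4y2 has sign -1, contributing -[[[[y1, y5], y3], y4], y2]

-[[[[y1, y2], y3], y5], y4] + [[[[y1, y2], y4], y3], y5] - [[[[y1, y2], y4], y5], y3] + [[[[y1, y2], y5], y3], y4] + [[[[y1, y3], y5], y4], y2] - [[[[y1, y4], y3], y5], y2] + [[[[y1, y4], y5], y3], y2] - [[[[y1, y5], y3], y4], y2]


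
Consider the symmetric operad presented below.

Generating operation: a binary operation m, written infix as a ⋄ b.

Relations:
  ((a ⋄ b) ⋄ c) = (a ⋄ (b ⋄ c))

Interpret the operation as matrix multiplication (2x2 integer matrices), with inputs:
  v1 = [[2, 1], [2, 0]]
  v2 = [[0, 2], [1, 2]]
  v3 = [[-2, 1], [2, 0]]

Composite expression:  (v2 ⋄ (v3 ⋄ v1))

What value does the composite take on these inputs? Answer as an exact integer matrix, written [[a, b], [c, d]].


[[8, 4], [6, 2]]

(v3 ⋄ v1) = [[-2, -2], [4, 2]]
(v2 ⋄ (v3 ⋄ v1)) = [[8, 4], [6, 2]]


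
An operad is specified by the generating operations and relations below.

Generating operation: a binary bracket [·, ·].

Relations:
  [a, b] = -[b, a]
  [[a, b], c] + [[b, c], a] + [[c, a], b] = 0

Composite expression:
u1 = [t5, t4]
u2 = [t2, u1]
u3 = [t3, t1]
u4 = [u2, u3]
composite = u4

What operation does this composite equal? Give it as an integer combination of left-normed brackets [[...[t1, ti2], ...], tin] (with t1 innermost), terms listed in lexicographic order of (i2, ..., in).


-[[[[t1, t3], t2], t4], t5] + [[[[t1, t3], t2], t5], t4] + [[[[t1, t3], t4], t5], t2] - [[[[t1, t3], t5], t4], t2]

A multilinear Lie element is pinned by t1-initial words (t1 innermost).
Composite bracket: [[t2, [t5, t4]], [t3, t1]]
Full expansion: 16 signed words from ab - ba (2^4 = 16).
Words beginning with t1 determine it all:
  from t1t3t2t4t5, sign -1: term -[[[[t1, t3], t2], t4], t5]
  from t1t3t2t5t4, sign +1: term +[[[[t1, t3], t2], t5], t4]
  from t1t3t4t5t2, sign +1: term +[[[[t1, t3], t4], t5], t2]
  from t1t3t5t4t2, sign -1: term -[[[[t1, t3], t5], t4], t2]


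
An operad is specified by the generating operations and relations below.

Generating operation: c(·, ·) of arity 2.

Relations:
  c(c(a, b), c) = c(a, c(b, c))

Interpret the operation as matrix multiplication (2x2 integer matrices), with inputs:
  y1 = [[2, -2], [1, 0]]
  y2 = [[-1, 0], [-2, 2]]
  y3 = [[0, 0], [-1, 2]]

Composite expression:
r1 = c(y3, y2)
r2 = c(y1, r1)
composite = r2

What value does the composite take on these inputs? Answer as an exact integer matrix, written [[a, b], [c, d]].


c(y3, y2) = [[0, 0], [-3, 4]]
c(y1, c(y3, y2)) = [[6, -8], [0, 0]]

[[6, -8], [0, 0]]


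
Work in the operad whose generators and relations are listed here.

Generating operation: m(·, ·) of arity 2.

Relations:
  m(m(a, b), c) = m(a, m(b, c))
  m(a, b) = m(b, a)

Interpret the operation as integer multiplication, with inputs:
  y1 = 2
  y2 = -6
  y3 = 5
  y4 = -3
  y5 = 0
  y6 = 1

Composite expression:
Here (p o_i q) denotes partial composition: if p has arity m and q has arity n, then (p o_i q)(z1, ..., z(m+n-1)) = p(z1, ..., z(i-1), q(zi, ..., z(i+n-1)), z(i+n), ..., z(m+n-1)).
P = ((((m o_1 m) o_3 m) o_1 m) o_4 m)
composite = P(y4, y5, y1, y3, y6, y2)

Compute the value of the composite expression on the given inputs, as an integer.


0

m(y4, y5) = 0
m(m(y4, y5), y1) = 0
m(y3, y6) = 5
m(m(y3, y6), y2) = -30
m(m(m(y4, y5), y1), m(m(y3, y6), y2)) = 0


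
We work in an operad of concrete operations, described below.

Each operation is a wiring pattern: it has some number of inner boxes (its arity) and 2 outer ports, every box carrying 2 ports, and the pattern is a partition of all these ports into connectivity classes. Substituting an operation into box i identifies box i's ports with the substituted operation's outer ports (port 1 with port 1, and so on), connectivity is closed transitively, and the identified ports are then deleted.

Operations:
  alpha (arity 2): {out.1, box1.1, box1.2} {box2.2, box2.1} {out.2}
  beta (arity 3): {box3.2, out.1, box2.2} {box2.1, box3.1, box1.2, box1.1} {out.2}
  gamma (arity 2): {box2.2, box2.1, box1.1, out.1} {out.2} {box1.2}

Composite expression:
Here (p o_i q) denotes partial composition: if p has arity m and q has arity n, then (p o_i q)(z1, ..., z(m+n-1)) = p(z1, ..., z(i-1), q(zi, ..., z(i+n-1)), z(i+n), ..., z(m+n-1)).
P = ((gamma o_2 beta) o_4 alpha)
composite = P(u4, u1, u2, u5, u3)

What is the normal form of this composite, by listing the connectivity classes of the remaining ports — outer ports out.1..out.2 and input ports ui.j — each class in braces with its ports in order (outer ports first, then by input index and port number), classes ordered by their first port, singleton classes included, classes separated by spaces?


Two ports join when wires chain via gamma-identified ports.
stage alpha: inputs (u5, u3), connectivity {out.1, u5.1, u5.2} {out.2} {u3.1, u3.2}, out.j its boundary
stage beta: inputs (u1, u2, u5, u3), connectivity {out.1, u2.2} {out.2} {u1.1, u1.2, u2.1, u5.1, u5.2} {u3.1, u3.2}, out.j its boundary
stage gamma: inputs (u4, u1, u2, u5, u3), connectivity {out.1, u2.2, u4.1} {out.2} {u1.1, u1.2, u2.1, u5.1, u5.2} {u3.1, u3.2} {u4.2}, out.j its boundary

{out.1, u2.2, u4.1} {out.2} {u1.1, u1.2, u2.1, u5.1, u5.2} {u3.1, u3.2} {u4.2}
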